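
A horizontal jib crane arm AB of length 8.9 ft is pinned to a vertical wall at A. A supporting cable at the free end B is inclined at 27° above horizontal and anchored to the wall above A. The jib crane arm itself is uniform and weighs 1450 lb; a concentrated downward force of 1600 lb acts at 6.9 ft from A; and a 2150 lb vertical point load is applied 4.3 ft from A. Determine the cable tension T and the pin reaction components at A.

ΣM about A: T·sin27°·8.9 − 1450·4.45 − 1600·6.9 − 2150·4.3 = 0 → T = 26737.5/(8.9·0.45399) = 6617.36 ≈ 6617 lb.
ΣF_x = 0: A_x − T·cos27° = 0 → A_x = 6617.36 × 0.891007 = 5896 lb.
ΣF_y = 0: A_y + T·sin27° − 1450 − 1600 − 2150 = 0 → A_y = 5200 − 6617.36 × 0.45399 = 2196 lb.

T = 6617 lb, A_x = 5896 lb, A_y = 2196 lb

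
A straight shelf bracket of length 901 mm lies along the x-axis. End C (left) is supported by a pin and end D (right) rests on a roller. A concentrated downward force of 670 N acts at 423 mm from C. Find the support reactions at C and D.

Moments about C: D_y·901 − 670·423 = 0 → D_y = 283410/901 = 314.55 ≈ 314.6 N.
ΣF_y = 0: C_y + 314.55 − 670 = 0 → C_y = 355.4 N.
ΣF_x = 0: no horizontal applied forces, so C_x = 0.

C_x = 0, C_y = 355.4 N, D_y = 314.6 N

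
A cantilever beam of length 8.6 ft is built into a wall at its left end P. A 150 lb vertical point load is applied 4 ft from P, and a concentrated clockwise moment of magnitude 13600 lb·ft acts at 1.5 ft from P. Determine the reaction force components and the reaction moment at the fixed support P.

ΣF_x = 0: P_x = 0.
ΣF_y = 0: P_y − 150 = 0 → P_y = 150.0 lb.
ΣM about P: M_P − 150·4 − 13600 = 0 → M_P = 14200 lb·ft.

P_x = 0, P_y = 150.0 lb, M_P = 14200 lb·ft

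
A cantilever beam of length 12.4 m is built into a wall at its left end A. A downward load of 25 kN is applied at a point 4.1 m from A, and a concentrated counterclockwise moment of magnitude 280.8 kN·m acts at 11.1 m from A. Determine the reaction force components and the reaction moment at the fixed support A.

A_x = 0, A_y = 25.00 kN, M_A = -178.3 kN·m

ΣF_x = 0: A_x = 0.
ΣF_y = 0: A_y − 25 = 0 → A_y = 25.00 kN.
ΣM about A: M_A − 25·4.1 + 280.8 = 0 → M_A = -178.3 kN·m.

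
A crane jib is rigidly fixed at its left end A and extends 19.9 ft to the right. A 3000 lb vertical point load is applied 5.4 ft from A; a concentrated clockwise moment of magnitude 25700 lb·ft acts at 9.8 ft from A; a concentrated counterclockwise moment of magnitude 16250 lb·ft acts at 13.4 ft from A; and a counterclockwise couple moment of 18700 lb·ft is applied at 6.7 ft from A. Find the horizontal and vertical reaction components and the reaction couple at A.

A_x = 0, A_y = 3000 lb, M_A = 6950 lb·ft

ΣF_x = 0: A_x = 0.
ΣF_y = 0: A_y − 3000 = 0 → A_y = 3000 lb.
ΣM about A: M_A − 3000·5.4 − 25700 + 16250 + 18700 = 0 → M_A = 6950 lb·ft.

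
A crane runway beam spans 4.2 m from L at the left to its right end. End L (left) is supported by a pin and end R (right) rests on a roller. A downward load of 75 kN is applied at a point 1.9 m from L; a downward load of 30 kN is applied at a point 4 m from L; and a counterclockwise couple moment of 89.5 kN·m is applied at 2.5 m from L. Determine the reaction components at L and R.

L_x = 0, L_y = 63.81 kN, R_y = 41.19 kN

Taking moments about L: R_y·4.2 − 75·1.9 − 30·4 + 89.5 = 0 → R_y = 173/4.2 = 41.1905 ≈ 41.19 kN.
ΣF_y = 0: L_y + 41.1905 − 75 − 30 = 0 → L_y = 63.81 kN.
ΣF_x = 0: no horizontal applied forces, so L_x = 0.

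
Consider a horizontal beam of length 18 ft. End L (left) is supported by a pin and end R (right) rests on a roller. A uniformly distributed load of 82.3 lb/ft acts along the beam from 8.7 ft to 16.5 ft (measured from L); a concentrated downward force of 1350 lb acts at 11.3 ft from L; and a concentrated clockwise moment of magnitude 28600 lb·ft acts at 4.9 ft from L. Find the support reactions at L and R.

Resultant of the distributed load: 82.3 × 7.8 = 641.94 lb at 12.6 ft from L.
ΣM about L: R_y·18 − (82.3·7.8)·12.6 − 1350·11.3 − 28600 = 0 → R_y = 51943.444/18 = 2885.75 ≈ 2886 lb.
ΣF_y = 0: L_y + 2885.75 − 82.3·7.8 − 1350 = 0 → L_y = -893.8 lb.
ΣF_x = 0: no horizontal applied forces, so L_x = 0.

L_x = 0, L_y = -893.8 lb, R_y = 2886 lb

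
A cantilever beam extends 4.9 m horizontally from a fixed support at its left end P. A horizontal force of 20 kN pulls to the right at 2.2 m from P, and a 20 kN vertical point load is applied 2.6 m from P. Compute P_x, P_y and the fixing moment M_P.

ΣF_x = 0: P_x + 20 = 0 → P_x = -20.00 kN.
ΣF_y = 0: P_y − 20 = 0 → P_y = 20.00 kN.
ΣM about P: M_P − 20·2.6 = 0 → M_P = 52.00 kN·m.

P_x = -20.00 kN, P_y = 20.00 kN, M_P = 52.00 kN·m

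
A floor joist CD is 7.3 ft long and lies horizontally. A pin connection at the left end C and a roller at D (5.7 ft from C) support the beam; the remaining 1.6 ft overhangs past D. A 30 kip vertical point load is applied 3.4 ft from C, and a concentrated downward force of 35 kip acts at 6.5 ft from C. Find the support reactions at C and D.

C_x = 0, C_y = 7.193 kip, D_y = 57.81 kip

Taking moments about C: D_y·5.7 − 30·3.4 − 35·6.5 = 0 → D_y = 329.5/5.7 = 57.807 ≈ 57.81 kip.
ΣF_y = 0: C_y + 57.807 − 30 − 35 = 0 → C_y = 7.193 kip.
ΣF_x = 0: no horizontal applied forces, so C_x = 0.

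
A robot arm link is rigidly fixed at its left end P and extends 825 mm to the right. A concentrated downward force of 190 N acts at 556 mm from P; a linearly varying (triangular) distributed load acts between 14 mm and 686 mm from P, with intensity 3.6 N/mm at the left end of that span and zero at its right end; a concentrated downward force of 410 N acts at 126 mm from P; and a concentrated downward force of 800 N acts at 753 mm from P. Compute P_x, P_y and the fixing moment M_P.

P_x = 0, P_y = 2610 N, M_P = 1048000 N·mm

Resultant of the triangular load: ½ × 3.6 × 672 = 1209.6 N, acting at 238 mm from P (one-third of the span from the peak).
ΣF_x = 0: P_x = 0.
ΣF_y = 0: P_y − 190 − ½·3.6·672 − 410 − 800 = 0 → P_y = 2610 N.
ΣM about P: M_P − 190·556 − (½·3.6·672)·238 − 410·126 − 800·753 = 0 → M_P = 1048000 N·mm.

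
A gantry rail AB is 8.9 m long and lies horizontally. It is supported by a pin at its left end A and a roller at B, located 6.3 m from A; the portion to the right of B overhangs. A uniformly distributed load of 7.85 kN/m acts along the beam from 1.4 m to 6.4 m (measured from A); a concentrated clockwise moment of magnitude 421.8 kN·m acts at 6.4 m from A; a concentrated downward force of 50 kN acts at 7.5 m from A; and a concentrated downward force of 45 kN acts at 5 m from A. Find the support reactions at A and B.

Resultant of the distributed load: 7.85 × 5 = 39.25 kN at 3.9 m from A.
Taking moments about A: B_y·6.3 − (7.85·5)·3.9 − 421.8 − 50·7.5 − 45·5 = 0 → B_y = 1174.875/6.3 = 186.488 ≈ 186.5 kN.
ΣF_y = 0: A_y + 186.488 − 7.85·5 − 50 − 45 = 0 → A_y = -52.24 kN.
ΣF_x = 0: no horizontal applied forces, so A_x = 0.

A_x = 0, A_y = -52.24 kN, B_y = 186.5 kN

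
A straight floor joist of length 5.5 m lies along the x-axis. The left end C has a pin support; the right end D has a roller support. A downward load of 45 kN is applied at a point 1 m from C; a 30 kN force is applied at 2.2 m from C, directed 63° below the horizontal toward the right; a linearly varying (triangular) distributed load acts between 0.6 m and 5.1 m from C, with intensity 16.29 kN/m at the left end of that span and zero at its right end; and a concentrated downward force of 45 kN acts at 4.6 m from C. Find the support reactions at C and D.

C_x = -13.62 kN, C_y = 82.88 kN, D_y = 70.50 kN

Resultant of the triangular load: ½ × 16.29 × 4.5 = 36.6525 kN, acting at 2.1 m from C (one-third of the span from the peak).
ΣM about C: D_y·5.5 − 45·1 − 30·sin63°·2.2 − (½·16.29·4.5)·2.1 − 45·4.6 = 0 → D_y = 387.777/5.5 = 70.5049 ≈ 70.50 kN.
ΣF_y = 0: C_y + 70.5049 − 45 − 30·sin63° − ½·16.29·4.5 − 45 = 0 → C_y = 82.88 kN.
ΣF_x = 0: C_x + 30·cos63° = 0 → C_x = -13.62 kN.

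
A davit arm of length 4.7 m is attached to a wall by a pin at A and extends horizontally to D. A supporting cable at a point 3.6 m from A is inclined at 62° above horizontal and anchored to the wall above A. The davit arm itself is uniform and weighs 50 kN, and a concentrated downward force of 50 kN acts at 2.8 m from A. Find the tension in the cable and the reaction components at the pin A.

T = 81.01 kN, A_x = 38.03 kN, A_y = 28.47 kN

ΣM about A: T·sin62°·3.6 − 50·2.35 − 50·2.8 = 0 → T = 257.5/(3.6·0.882948) = 81.0102 ≈ 81.01 kN.
ΣF_x = 0: A_x − T·cos62° = 0 → A_x = 81.0102 × 0.469472 = 38.03 kN.
ΣF_y = 0: A_y + T·sin62° − 50 − 50 = 0 → A_y = 100 − 81.0102 × 0.882948 = 28.47 kN.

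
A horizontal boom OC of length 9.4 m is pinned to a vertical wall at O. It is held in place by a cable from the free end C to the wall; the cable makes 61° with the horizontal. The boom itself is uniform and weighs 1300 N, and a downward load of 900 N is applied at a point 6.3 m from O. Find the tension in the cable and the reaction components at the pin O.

ΣM about O: T·sin61°·9.4 − 1300·4.7 − 900·6.3 = 0 → T = 11780/(9.4·0.87462) = 1432.84 ≈ 1433 N.
ΣF_x = 0: O_x − T·cos61° = 0 → O_x = 1432.84 × 0.48481 = 694.7 N.
ΣF_y = 0: O_y + T·sin61° − 1300 − 900 = 0 → O_y = 2200 − 1432.84 × 0.87462 = 946.8 N.

T = 1433 N, O_x = 694.7 N, O_y = 946.8 N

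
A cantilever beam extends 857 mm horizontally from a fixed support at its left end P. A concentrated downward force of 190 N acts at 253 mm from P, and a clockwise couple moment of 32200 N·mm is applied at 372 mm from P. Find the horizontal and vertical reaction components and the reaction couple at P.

ΣF_x = 0: P_x = 0.
ΣF_y = 0: P_y − 190 = 0 → P_y = 190.0 N.
ΣM about P: M_P − 190·253 − 32200 = 0 → M_P = 80270 N·mm.

P_x = 0, P_y = 190.0 N, M_P = 80270 N·mm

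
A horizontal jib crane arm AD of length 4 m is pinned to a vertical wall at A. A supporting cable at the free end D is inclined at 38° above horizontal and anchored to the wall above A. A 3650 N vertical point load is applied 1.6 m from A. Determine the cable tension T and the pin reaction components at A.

ΣM about A: T·sin38°·4 − 3650·1.6 = 0 → T = 5840/(4·0.615661) = 2371.43 ≈ 2371 N.
ΣF_x = 0: A_x − T·cos38° = 0 → A_x = 2371.43 × 0.788011 = 1869 N.
ΣF_y = 0: A_y + T·sin38° − 3650 = 0 → A_y = 3650 − 2371.43 × 0.615661 = 2190 N.

T = 2371 N, A_x = 1869 N, A_y = 2190 N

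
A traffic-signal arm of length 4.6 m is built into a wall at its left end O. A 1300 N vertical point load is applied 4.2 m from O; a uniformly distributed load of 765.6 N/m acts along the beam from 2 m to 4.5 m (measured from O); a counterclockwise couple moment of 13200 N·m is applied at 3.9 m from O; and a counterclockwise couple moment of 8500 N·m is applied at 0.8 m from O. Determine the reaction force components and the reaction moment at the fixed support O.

Resultant of the distributed load: 765.6 × 2.5 = 1914 N at 3.25 m from O.
ΣF_x = 0: O_x = 0.
ΣF_y = 0: O_y − 1300 − 765.6·2.5 = 0 → O_y = 3214 N.
ΣM about O: M_O − 1300·4.2 − (765.6·2.5)·3.25 + 13200 + 8500 = 0 → M_O = -10020 N·m.

O_x = 0, O_y = 3214 N, M_O = -10020 N·m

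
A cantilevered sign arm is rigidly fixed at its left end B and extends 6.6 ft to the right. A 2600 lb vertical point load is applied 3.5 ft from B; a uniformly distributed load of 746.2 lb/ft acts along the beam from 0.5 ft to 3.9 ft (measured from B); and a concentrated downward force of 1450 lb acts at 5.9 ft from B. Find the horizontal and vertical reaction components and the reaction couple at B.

B_x = 0, B_y = 6587 lb, M_B = 23240 lb·ft

Resultant of the distributed load: 746.2 × 3.4 = 2537.08 lb at 2.2 ft from B.
ΣF_x = 0: B_x = 0.
ΣF_y = 0: B_y − 2600 − 746.2·3.4 − 1450 = 0 → B_y = 6587 lb.
ΣM about B: M_B − 2600·3.5 − (746.2·3.4)·2.2 − 1450·5.9 = 0 → M_B = 23240 lb·ft.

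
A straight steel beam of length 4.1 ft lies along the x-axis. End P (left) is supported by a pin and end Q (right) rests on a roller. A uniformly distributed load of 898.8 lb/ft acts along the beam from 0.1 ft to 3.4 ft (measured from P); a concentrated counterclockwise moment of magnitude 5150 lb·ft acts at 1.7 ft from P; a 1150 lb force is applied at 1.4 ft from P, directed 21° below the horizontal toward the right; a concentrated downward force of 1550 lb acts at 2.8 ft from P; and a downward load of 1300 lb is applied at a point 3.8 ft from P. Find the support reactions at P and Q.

Resultant of the distributed load: 898.8 × 3.3 = 2966.04 lb at 1.75 ft from P.
Taking moments about P: Q_y·4.1 − (898.8·3.3)·1.75 + 5150 − 1150·sin21°·1.4 − 1550·2.8 − 1300·3.8 = 0 → Q_y = 9897.54/4.1 = 2414.03 ≈ 2414 lb.
ΣF_y = 0: P_y + 2414.03 − 898.8·3.3 − 1150·sin21° − 1550 − 1300 = 0 → P_y = 3814 lb.
ΣF_x = 0: P_x + 1150·cos21° = 0 → P_x = -1074 lb.

P_x = -1074 lb, P_y = 3814 lb, Q_y = 2414 lb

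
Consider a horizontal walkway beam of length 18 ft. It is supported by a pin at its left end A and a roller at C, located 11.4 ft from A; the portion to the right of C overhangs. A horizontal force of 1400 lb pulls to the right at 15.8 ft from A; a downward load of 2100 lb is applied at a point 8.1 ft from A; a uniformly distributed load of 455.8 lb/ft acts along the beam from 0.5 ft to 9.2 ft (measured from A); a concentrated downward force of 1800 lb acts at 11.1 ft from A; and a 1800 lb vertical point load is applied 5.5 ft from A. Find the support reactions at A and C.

A_x = -1400 lb, A_y = 3865 lb, C_y = 5800 lb

Resultant of the distributed load: 455.8 × 8.7 = 3965.46 lb at 4.85 ft from A.
Moments about A: C_y·11.4 − 2100·8.1 − (455.8·8.7)·4.85 − 1800·11.1 − 1800·5.5 = 0 → C_y = 66122.481/11.4 = 5800.22 ≈ 5800 lb.
ΣF_y = 0: A_y + 5800.22 − 2100 − 455.8·8.7 − 1800 − 1800 = 0 → A_y = 3865 lb.
ΣF_x = 0: A_x + 1400 = 0 → A_x = -1400 lb.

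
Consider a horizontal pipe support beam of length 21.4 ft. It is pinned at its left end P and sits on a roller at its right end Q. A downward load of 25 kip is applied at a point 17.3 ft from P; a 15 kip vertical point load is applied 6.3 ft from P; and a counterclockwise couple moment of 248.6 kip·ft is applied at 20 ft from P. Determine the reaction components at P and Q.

ΣM about P: Q_y·21.4 − 25·17.3 − 15·6.3 + 248.6 = 0 → Q_y = 278.4/21.4 = 13.0093 ≈ 13.01 kip.
ΣF_y = 0: P_y + 13.0093 − 25 − 15 = 0 → P_y = 26.99 kip.
ΣF_x = 0: no horizontal applied forces, so P_x = 0.

P_x = 0, P_y = 26.99 kip, Q_y = 13.01 kip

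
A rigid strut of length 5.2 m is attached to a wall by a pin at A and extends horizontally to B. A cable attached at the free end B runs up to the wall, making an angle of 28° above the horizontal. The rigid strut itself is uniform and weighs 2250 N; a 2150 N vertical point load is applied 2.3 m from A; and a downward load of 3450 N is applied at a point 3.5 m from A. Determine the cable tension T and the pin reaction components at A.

ΣM about A: T·sin28°·5.2 − 2250·2.6 − 2150·2.3 − 3450·3.5 = 0 → T = 22870/(5.2·0.469472) = 9368.13 ≈ 9368 N.
ΣF_x = 0: A_x − T·cos28° = 0 → A_x = 9368.13 × 0.882948 = 8272 N.
ΣF_y = 0: A_y + T·sin28° − 2250 − 2150 − 3450 = 0 → A_y = 7850 − 9368.13 × 0.469472 = 3452 N.

T = 9368 N, A_x = 8272 N, A_y = 3452 N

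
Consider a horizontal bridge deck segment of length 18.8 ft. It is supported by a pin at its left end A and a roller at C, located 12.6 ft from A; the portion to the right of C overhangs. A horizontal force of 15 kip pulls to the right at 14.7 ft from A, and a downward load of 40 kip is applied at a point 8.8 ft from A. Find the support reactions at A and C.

A_x = -15.00 kip, A_y = 12.06 kip, C_y = 27.94 kip

Moments about A: C_y·12.6 − 40·8.8 = 0 → C_y = 352/12.6 = 27.9365 ≈ 27.94 kip.
ΣF_y = 0: A_y + 27.9365 − 40 = 0 → A_y = 12.06 kip.
ΣF_x = 0: A_x + 15 = 0 → A_x = -15.00 kip.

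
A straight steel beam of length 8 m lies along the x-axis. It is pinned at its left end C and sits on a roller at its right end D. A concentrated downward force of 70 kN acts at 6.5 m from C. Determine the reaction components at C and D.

ΣM about C: D_y·8 − 70·6.5 = 0 → D_y = 455/8 = 56.875 ≈ 56.88 kN.
ΣF_y = 0: C_y + 56.875 − 70 = 0 → C_y = 13.12 kN.
ΣF_x = 0: no horizontal applied forces, so C_x = 0.

C_x = 0, C_y = 13.12 kN, D_y = 56.88 kN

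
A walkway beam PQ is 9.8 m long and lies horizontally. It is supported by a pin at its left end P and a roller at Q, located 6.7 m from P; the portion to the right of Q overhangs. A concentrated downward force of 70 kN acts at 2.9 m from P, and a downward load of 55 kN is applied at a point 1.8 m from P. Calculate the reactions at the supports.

P_x = 0, P_y = 79.93 kN, Q_y = 45.07 kN

ΣM about P: Q_y·6.7 − 70·2.9 − 55·1.8 = 0 → Q_y = 302/6.7 = 45.0746 ≈ 45.07 kN.
ΣF_y = 0: P_y + 45.0746 − 70 − 55 = 0 → P_y = 79.93 kN.
ΣF_x = 0: no horizontal applied forces, so P_x = 0.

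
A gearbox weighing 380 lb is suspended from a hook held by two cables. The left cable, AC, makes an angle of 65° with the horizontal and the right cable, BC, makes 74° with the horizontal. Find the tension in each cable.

ΣF_x = 0: −T_AC·cos65° + T_BC·cos74° = 0 → T_BC = 1.53324·T_AC.
ΣF_y = 0: T_AC·sin65° + T_BC·sin74° = 380.
Substitute: T_AC·(0.906308 + 1.53324·0.961262) = 380 → T_AC = 159.654 ≈ 159.7 lb.
Then T_BC = 1.53324 × 159.654 = 244.8 lb.

T_AC = 159.7 lb, T_BC = 244.8 lb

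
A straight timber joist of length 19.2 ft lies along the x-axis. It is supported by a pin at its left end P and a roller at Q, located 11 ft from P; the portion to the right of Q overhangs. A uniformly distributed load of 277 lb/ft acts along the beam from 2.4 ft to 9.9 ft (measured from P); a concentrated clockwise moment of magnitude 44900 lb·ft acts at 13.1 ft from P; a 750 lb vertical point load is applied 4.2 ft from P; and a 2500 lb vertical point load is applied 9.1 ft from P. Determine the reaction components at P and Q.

Resultant of the distributed load: 277 × 7.5 = 2077.5 lb at 6.15 ft from P.
Taking moments about P: Q_y·11 − (277·7.5)·6.15 − 44900 − 750·4.2 − 2500·9.1 = 0 → Q_y = 83576.625/11 = 7597.88 ≈ 7598 lb.
ΣF_y = 0: P_y + 7597.88 − 277·7.5 − 750 − 2500 = 0 → P_y = -2270 lb.
ΣF_x = 0: no horizontal applied forces, so P_x = 0.

P_x = 0, P_y = -2270 lb, Q_y = 7598 lb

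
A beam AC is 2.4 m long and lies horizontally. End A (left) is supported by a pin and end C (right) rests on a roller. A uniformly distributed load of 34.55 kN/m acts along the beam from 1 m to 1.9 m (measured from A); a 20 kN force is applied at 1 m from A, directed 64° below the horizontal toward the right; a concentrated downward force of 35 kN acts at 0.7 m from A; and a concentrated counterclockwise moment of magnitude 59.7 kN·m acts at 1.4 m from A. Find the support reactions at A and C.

A_x = -8.767 kN, A_y = 72.46 kN, C_y = 11.61 kN

Resultant of the distributed load: 34.55 × 0.9 = 31.095 kN at 1.45 m from A.
Moments about A: C_y·2.4 − (34.55·0.9)·1.45 − 20·sin64°·1 − 35·0.7 + 59.7 = 0 → C_y = 27.8636/2.4 = 11.6098 ≈ 11.61 kN.
ΣF_y = 0: A_y + 11.6098 − 34.55·0.9 − 20·sin64° − 35 = 0 → A_y = 72.46 kN.
ΣF_x = 0: A_x + 20·cos64° = 0 → A_x = -8.767 kN.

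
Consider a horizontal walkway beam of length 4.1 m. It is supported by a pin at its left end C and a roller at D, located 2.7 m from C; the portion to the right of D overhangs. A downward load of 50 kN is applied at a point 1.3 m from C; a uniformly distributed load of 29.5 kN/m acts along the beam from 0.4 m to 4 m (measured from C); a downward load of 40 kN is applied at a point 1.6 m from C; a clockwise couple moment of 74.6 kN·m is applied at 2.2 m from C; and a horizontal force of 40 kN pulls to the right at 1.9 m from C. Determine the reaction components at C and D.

Resultant of the distributed load: 29.5 × 3.6 = 106.2 kN at 2.2 m from C.
Moments about C: D_y·2.7 − 50·1.3 − (29.5·3.6)·2.2 − 40·1.6 − 74.6 = 0 → D_y = 437.24/2.7 = 161.941 ≈ 161.9 kN.
ΣF_y = 0: C_y + 161.941 − 50 − 29.5·3.6 − 40 = 0 → C_y = 34.26 kN.
ΣF_x = 0: C_x + 40 = 0 → C_x = -40.00 kN.

C_x = -40.00 kN, C_y = 34.26 kN, D_y = 161.9 kN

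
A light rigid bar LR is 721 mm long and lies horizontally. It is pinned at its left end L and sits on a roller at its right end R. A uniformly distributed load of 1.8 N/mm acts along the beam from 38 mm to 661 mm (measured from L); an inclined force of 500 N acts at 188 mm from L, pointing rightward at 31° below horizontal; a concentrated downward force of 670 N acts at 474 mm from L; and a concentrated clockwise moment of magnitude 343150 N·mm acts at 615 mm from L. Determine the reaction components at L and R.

L_x = -428.6 N, L_y = 521.8 N, R_y = 1527 N

Resultant of the distributed load: 1.8 × 623 = 1121.4 N at 349.5 mm from L.
Moments about L: R_y·721 − (1.8·623)·349.5 − 500·sin31°·188 − 670·474 − 343150 = 0 → R_y = 1101070/721 = 1527.14 ≈ 1527 N.
ΣF_y = 0: L_y + 1527.14 − 1.8·623 − 500·sin31° − 670 = 0 → L_y = 521.8 N.
ΣF_x = 0: L_x + 500·cos31° = 0 → L_x = -428.6 N.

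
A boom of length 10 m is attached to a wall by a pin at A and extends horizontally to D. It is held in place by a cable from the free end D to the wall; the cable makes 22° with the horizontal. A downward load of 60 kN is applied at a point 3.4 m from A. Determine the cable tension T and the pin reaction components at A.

ΣM about A: T·sin22°·10 − 60·3.4 = 0 → T = 204/(10·0.374607) = 54.4571 ≈ 54.46 kN.
ΣF_x = 0: A_x − T·cos22° = 0 → A_x = 54.4571 × 0.927184 = 50.49 kN.
ΣF_y = 0: A_y + T·sin22° − 60 = 0 → A_y = 60 − 54.4571 × 0.374607 = 39.60 kN.

T = 54.46 kN, A_x = 50.49 kN, A_y = 39.60 kN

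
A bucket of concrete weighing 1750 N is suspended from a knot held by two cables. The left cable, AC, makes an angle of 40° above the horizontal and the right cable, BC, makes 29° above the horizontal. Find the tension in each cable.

T_AC = 1639 N, T_BC = 1436 N

ΣF_x = 0: −T_AC·cos40° + T_BC·cos29° = 0 → T_BC = 0.87586·T_AC.
ΣF_y = 0: T_AC·sin40° + T_BC·sin29° = 1750.
Substitute: T_AC·(0.642788 + 0.87586·0.48481) = 1750 → T_AC = 1639.48 ≈ 1639 N.
Then T_BC = 0.87586 × 1639.48 = 1436 N.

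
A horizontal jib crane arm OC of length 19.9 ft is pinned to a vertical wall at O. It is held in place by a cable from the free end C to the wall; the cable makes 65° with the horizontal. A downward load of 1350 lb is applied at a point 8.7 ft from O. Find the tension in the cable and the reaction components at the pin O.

T = 651.2 lb, O_x = 275.2 lb, O_y = 759.8 lb

ΣM about O: T·sin65°·19.9 − 1350·8.7 = 0 → T = 11745/(19.9·0.906308) = 651.215 ≈ 651.2 lb.
ΣF_x = 0: O_x − T·cos65° = 0 → O_x = 651.215 × 0.422618 = 275.2 lb.
ΣF_y = 0: O_y + T·sin65° − 1350 = 0 → O_y = 1350 − 651.215 × 0.906308 = 759.8 lb.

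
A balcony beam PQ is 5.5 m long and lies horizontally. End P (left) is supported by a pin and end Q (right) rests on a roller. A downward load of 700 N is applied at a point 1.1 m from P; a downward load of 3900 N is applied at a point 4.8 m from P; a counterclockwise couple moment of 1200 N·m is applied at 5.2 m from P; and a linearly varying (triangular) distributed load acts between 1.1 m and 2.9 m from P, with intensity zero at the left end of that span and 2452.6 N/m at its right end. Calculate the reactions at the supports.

P_x = 0, P_y = 2559 N, Q_y = 4249 N

Resultant of the triangular load: ½ × 2452.6 × 1.8 = 2207.34 N, acting at 2.3 m from P (one-third of the span from the peak).
ΣM about P: Q_y·5.5 − 700·1.1 − 3900·4.8 + 1200 − (½·2452.6·1.8)·2.3 = 0 → Q_y = 23366.882/5.5 = 4248.52 ≈ 4249 N.
ΣF_y = 0: P_y + 4248.52 − 700 − 3900 − ½·2452.6·1.8 = 0 → P_y = 2559 N.
ΣF_x = 0: no horizontal applied forces, so P_x = 0.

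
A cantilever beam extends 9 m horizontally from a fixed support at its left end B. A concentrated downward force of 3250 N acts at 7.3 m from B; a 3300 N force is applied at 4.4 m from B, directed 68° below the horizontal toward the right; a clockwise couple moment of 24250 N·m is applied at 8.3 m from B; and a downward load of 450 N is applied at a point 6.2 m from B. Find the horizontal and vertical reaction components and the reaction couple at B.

B_x = -1236 N, B_y = 6760 N, M_B = 64230 N·m

ΣF_x = 0: B_x + 3300·cos68° = 0 → B_x = -1236 N.
ΣF_y = 0: B_y − 3250 − 3300·sin68° − 450 = 0 → B_y = 6760 N.
ΣM about B: M_B − 3250·7.3 − 3300·sin68°·4.4 − 24250 − 450·6.2 = 0 → M_B = 64230 N·m.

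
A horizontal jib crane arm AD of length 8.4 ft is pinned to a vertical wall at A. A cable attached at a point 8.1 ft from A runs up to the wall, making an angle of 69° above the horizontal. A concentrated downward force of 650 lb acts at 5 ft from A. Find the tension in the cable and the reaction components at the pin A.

T = 429.8 lb, A_x = 154.0 lb, A_y = 248.8 lb

ΣM about A: T·sin69°·8.1 − 650·5 = 0 → T = 3250/(8.1·0.93358) = 429.781 ≈ 429.8 lb.
ΣF_x = 0: A_x − T·cos69° = 0 → A_x = 429.781 × 0.358368 = 154.0 lb.
ΣF_y = 0: A_y + T·sin69° − 650 = 0 → A_y = 650 − 429.781 × 0.93358 = 248.8 lb.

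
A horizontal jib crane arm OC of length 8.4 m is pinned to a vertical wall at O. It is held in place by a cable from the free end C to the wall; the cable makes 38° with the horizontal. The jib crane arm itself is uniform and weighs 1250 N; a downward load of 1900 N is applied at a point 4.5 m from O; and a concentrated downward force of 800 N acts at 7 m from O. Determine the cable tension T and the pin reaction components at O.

T = 3751 N, O_x = 2956 N, O_y = 1640 N

ΣM about O: T·sin38°·8.4 − 1250·4.2 − 1900·4.5 − 800·7 = 0 → T = 19400/(8.4·0.615661) = 3751.29 ≈ 3751 N.
ΣF_x = 0: O_x − T·cos38° = 0 → O_x = 3751.29 × 0.788011 = 2956 N.
ΣF_y = 0: O_y + T·sin38° − 1250 − 1900 − 800 = 0 → O_y = 3950 − 3751.29 × 0.615661 = 1640 N.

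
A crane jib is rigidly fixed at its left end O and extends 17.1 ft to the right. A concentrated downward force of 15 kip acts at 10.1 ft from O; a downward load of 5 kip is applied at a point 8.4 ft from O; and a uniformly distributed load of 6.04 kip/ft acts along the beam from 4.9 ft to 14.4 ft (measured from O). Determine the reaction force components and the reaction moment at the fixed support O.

O_x = 0, O_y = 77.38 kip, M_O = 747.2 kip·ft

Resultant of the distributed load: 6.04 × 9.5 = 57.38 kip at 9.65 ft from O.
ΣF_x = 0: O_x = 0.
ΣF_y = 0: O_y − 15 − 5 − 6.04·9.5 = 0 → O_y = 77.38 kip.
ΣM about O: M_O − 15·10.1 − 5·8.4 − (6.04·9.5)·9.65 = 0 → M_O = 747.2 kip·ft.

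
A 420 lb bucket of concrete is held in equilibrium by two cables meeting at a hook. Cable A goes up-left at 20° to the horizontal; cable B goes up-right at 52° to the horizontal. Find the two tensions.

T_A = 271.9 lb, T_B = 415.0 lb

ΣF_x = 0: −T_A·cos20° + T_B·cos52° = 0 → T_B = 1.52631·T_A.
ΣF_y = 0: T_A·sin20° + T_B·sin52° = 420.
Substitute: T_A·(0.34202 + 1.52631·0.788011) = 420 → T_A = 271.885 ≈ 271.9 lb.
Then T_B = 1.52631 × 271.885 = 415.0 lb.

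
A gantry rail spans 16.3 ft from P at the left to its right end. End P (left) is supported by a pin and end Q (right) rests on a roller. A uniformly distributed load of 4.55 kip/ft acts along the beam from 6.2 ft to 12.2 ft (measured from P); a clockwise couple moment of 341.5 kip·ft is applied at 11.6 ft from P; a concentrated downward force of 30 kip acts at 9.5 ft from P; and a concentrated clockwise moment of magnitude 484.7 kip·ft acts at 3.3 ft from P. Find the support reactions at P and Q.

P_x = 0, P_y = -26.28 kip, Q_y = 83.58 kip

Resultant of the distributed load: 4.55 × 6 = 27.3 kip at 9.2 ft from P.
Moments about P: Q_y·16.3 − (4.55·6)·9.2 − 341.5 − 30·9.5 − 484.7 = 0 → Q_y = 1362.36/16.3 = 83.5804 ≈ 83.58 kip.
ΣF_y = 0: P_y + 83.5804 − 4.55·6 − 30 = 0 → P_y = -26.28 kip.
ΣF_x = 0: no horizontal applied forces, so P_x = 0.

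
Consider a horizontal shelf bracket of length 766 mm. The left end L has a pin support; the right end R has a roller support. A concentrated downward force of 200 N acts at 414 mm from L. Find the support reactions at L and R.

L_x = 0, L_y = 91.91 N, R_y = 108.1 N

ΣM about L: R_y·766 − 200·414 = 0 → R_y = 82800/766 = 108.094 ≈ 108.1 N.
ΣF_y = 0: L_y + 108.094 − 200 = 0 → L_y = 91.91 N.
ΣF_x = 0: no horizontal applied forces, so L_x = 0.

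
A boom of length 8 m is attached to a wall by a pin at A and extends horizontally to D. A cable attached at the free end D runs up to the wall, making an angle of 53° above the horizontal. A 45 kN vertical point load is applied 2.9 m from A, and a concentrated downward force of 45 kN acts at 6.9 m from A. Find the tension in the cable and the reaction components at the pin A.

T = 69.02 kN, A_x = 41.54 kN, A_y = 34.88 kN

ΣM about A: T·sin53°·8 − 45·2.9 − 45·6.9 = 0 → T = 441/(8·0.798636) = 69.0239 ≈ 69.02 kN.
ΣF_x = 0: A_x − T·cos53° = 0 → A_x = 69.0239 × 0.601815 = 41.54 kN.
ΣF_y = 0: A_y + T·sin53° − 45 − 45 = 0 → A_y = 90 − 69.0239 × 0.798636 = 34.88 kN.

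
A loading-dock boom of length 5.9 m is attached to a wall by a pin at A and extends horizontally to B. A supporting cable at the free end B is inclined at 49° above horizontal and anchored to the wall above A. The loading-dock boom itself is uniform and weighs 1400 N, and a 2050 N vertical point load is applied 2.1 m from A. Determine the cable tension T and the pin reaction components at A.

T = 1894 N, A_x = 1243 N, A_y = 2020 N

ΣM about A: T·sin49°·5.9 − 1400·2.95 − 2050·2.1 = 0 → T = 8435/(5.9·0.75471) = 1894.32 ≈ 1894 N.
ΣF_x = 0: A_x − T·cos49° = 0 → A_x = 1894.32 × 0.656059 = 1243 N.
ΣF_y = 0: A_y + T·sin49° − 1400 − 2050 = 0 → A_y = 3450 − 1894.32 × 0.75471 = 2020 N.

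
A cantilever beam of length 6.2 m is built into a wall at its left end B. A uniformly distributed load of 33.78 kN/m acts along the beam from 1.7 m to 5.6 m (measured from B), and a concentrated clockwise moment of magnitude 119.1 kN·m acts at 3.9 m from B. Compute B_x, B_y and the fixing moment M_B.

Resultant of the distributed load: 33.78 × 3.9 = 131.742 kN at 3.65 m from B.
ΣF_x = 0: B_x = 0.
ΣF_y = 0: B_y − 33.78·3.9 = 0 → B_y = 131.7 kN.
ΣM about B: M_B − (33.78·3.9)·3.65 − 119.1 = 0 → M_B = 600.0 kN·m.

B_x = 0, B_y = 131.7 kN, M_B = 600.0 kN·m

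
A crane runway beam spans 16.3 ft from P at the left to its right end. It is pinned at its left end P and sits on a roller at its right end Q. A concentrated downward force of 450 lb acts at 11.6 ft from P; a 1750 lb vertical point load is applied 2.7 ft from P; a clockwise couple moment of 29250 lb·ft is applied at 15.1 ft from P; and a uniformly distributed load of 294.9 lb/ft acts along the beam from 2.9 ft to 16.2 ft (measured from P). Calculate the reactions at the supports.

P_x = 0, P_y = 1420 lb, Q_y = 4703 lb

Resultant of the distributed load: 294.9 × 13.3 = 3922.17 lb at 9.55 ft from P.
Moments about P: Q_y·16.3 − 450·11.6 − 1750·2.7 − 29250 − (294.9·13.3)·9.55 = 0 → Q_y = 76651.7235/16.3 = 4702.56 ≈ 4703 lb.
ΣF_y = 0: P_y + 4702.56 − 450 − 1750 − 294.9·13.3 = 0 → P_y = 1420 lb.
ΣF_x = 0: no horizontal applied forces, so P_x = 0.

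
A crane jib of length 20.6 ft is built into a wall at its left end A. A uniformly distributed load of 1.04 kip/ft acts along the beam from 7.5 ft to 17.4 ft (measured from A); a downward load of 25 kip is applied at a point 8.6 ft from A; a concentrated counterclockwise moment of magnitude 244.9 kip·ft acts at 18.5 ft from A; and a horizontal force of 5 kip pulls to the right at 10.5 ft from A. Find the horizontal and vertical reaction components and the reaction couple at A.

Resultant of the distributed load: 1.04 × 9.9 = 10.296 kip at 12.45 ft from A.
ΣF_x = 0: A_x + 5 = 0 → A_x = -5.000 kip.
ΣF_y = 0: A_y − 1.04·9.9 − 25 = 0 → A_y = 35.30 kip.
ΣM about A: M_A − (1.04·9.9)·12.45 − 25·8.6 + 244.9 = 0 → M_A = 98.29 kip·ft.

A_x = -5.000 kip, A_y = 35.30 kip, M_A = 98.29 kip·ft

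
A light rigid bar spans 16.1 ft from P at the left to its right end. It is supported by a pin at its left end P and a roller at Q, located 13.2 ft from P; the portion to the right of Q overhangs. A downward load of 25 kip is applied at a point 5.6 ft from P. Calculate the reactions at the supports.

Moments about P: Q_y·13.2 − 25·5.6 = 0 → Q_y = 140/13.2 = 10.6061 ≈ 10.61 kip.
ΣF_y = 0: P_y + 10.6061 − 25 = 0 → P_y = 14.39 kip.
ΣF_x = 0: no horizontal applied forces, so P_x = 0.

P_x = 0, P_y = 14.39 kip, Q_y = 10.61 kip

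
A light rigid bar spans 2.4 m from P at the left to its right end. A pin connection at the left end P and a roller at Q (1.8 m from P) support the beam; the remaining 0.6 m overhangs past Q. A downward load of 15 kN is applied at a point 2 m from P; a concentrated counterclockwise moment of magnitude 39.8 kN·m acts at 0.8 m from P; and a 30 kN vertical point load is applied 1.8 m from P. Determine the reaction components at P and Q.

P_x = 0, P_y = 20.44 kN, Q_y = 24.56 kN

Taking moments about P: Q_y·1.8 − 15·2 + 39.8 − 30·1.8 = 0 → Q_y = 44.2/1.8 = 24.5556 ≈ 24.56 kN.
ΣF_y = 0: P_y + 24.5556 − 15 − 30 = 0 → P_y = 20.44 kN.
ΣF_x = 0: no horizontal applied forces, so P_x = 0.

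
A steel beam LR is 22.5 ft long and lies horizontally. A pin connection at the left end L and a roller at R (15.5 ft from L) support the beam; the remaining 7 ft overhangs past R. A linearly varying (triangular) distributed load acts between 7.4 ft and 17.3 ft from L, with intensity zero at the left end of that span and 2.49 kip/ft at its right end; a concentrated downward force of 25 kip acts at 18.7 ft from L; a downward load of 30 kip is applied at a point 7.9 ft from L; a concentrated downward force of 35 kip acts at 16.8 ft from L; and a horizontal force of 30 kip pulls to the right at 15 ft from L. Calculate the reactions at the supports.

L_x = -30.00 kip, L_y = 7.806 kip, R_y = 94.52 kip

Resultant of the triangular load: ½ × 2.49 × 9.9 = 12.3255 kip, acting at 14 ft from L (one-third of the span from the peak).
Taking moments about L: R_y·15.5 − (½·2.49·9.9)·14 − 25·18.7 − 30·7.9 − 35·16.8 = 0 → R_y = 1465.057/15.5 = 94.5198 ≈ 94.52 kip.
ΣF_y = 0: L_y + 94.5198 − ½·2.49·9.9 − 25 − 30 − 35 = 0 → L_y = 7.806 kip.
ΣF_x = 0: L_x + 30 = 0 → L_x = -30.00 kip.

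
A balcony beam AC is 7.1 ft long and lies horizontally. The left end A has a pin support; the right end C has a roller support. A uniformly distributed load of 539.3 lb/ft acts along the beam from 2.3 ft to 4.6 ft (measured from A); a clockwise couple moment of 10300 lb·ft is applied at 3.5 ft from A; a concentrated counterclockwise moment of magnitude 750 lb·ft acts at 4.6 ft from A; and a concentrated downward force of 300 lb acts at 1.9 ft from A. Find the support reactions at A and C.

A_x = 0, A_y = -487.7 lb, C_y = 2028 lb

Resultant of the distributed load: 539.3 × 2.3 = 1240.39 lb at 3.45 ft from A.
ΣM about A: C_y·7.1 − (539.3·2.3)·3.45 − 10300 + 750 − 300·1.9 = 0 → C_y = 14399.3455/7.1 = 2028.08 ≈ 2028 lb.
ΣF_y = 0: A_y + 2028.08 − 539.3·2.3 − 300 = 0 → A_y = -487.7 lb.
ΣF_x = 0: no horizontal applied forces, so A_x = 0.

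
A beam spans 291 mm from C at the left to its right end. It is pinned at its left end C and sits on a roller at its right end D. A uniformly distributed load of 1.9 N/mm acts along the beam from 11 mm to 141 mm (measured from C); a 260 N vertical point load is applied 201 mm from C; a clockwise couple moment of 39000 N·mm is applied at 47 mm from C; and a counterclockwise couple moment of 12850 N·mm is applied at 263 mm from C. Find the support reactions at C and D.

Resultant of the distributed load: 1.9 × 130 = 247 N at 76 mm from C.
ΣM about C: D_y·291 − (1.9·130)·76 − 260·201 − 39000 + 12850 = 0 → D_y = 97182/291 = 333.959 ≈ 334.0 N.
ΣF_y = 0: C_y + 333.959 − 1.9·130 − 260 = 0 → C_y = 173.0 N.
ΣF_x = 0: no horizontal applied forces, so C_x = 0.

C_x = 0, C_y = 173.0 N, D_y = 334.0 N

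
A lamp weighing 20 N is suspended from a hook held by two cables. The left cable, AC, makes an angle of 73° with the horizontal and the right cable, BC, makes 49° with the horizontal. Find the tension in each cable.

ΣF_x = 0: −T_AC·cos73° + T_BC·cos49° = 0 → T_BC = 0.445648·T_AC.
ΣF_y = 0: T_AC·sin73° + T_BC·sin49° = 20.
Substitute: T_AC·(0.956305 + 0.445648·0.75471) = 20 → T_AC = 15.4722 ≈ 15.47 N.
Then T_BC = 0.445648 × 15.4722 = 6.895 N.

T_AC = 15.47 N, T_BC = 6.895 N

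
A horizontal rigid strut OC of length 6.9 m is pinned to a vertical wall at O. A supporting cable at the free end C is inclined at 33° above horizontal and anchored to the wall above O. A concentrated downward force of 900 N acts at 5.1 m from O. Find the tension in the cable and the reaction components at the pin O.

T = 1221 N, O_x = 1024 N, O_y = 234.8 N

ΣM about O: T·sin33°·6.9 − 900·5.1 = 0 → T = 4590/(6.9·0.544639) = 1221.39 ≈ 1221 N.
ΣF_x = 0: O_x − T·cos33° = 0 → O_x = 1221.39 × 0.838671 = 1024 N.
ΣF_y = 0: O_y + T·sin33° − 900 = 0 → O_y = 900 − 1221.39 × 0.544639 = 234.8 N.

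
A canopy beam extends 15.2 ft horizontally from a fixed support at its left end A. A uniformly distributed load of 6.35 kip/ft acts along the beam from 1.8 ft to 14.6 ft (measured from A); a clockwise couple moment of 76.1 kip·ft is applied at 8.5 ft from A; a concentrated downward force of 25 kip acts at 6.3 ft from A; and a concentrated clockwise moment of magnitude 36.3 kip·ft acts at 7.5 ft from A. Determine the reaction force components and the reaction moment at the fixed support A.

A_x = 0, A_y = 106.3 kip, M_A = 936.4 kip·ft

Resultant of the distributed load: 6.35 × 12.8 = 81.28 kip at 8.2 ft from A.
ΣF_x = 0: A_x = 0.
ΣF_y = 0: A_y − 6.35·12.8 − 25 = 0 → A_y = 106.3 kip.
ΣM about A: M_A − (6.35·12.8)·8.2 − 76.1 − 25·6.3 − 36.3 = 0 → M_A = 936.4 kip·ft.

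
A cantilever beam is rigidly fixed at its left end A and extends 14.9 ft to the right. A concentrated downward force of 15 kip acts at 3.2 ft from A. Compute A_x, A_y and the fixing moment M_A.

ΣF_x = 0: A_x = 0.
ΣF_y = 0: A_y − 15 = 0 → A_y = 15.00 kip.
ΣM about A: M_A − 15·3.2 = 0 → M_A = 48.00 kip·ft.

A_x = 0, A_y = 15.00 kip, M_A = 48.00 kip·ft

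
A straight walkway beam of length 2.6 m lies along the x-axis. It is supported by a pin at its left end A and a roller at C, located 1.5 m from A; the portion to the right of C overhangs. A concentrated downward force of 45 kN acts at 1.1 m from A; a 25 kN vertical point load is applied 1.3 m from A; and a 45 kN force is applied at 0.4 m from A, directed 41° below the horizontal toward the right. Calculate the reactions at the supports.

A_x = -33.96 kN, A_y = 36.98 kN, C_y = 62.54 kN

Taking moments about A: C_y·1.5 − 45·1.1 − 25·1.3 − 45·sin41°·0.4 = 0 → C_y = 93.8091/1.5 = 62.5394 ≈ 62.54 kN.
ΣF_y = 0: A_y + 62.5394 − 45 − 25 − 45·sin41° = 0 → A_y = 36.98 kN.
ΣF_x = 0: A_x + 45·cos41° = 0 → A_x = -33.96 kN.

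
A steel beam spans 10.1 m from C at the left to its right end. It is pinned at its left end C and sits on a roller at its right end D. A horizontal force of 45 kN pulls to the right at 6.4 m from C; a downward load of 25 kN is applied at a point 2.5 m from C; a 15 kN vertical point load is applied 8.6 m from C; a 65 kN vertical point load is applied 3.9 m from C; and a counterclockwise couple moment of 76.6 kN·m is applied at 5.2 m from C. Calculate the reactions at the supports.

C_x = -45.00 kN, C_y = 68.52 kN, D_y = 36.48 kN

Moments about C: D_y·10.1 − 25·2.5 − 15·8.6 − 65·3.9 + 76.6 = 0 → D_y = 368.4/10.1 = 36.4752 ≈ 36.48 kN.
ΣF_y = 0: C_y + 36.4752 − 25 − 15 − 65 = 0 → C_y = 68.52 kN.
ΣF_x = 0: C_x + 45 = 0 → C_x = -45.00 kN.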